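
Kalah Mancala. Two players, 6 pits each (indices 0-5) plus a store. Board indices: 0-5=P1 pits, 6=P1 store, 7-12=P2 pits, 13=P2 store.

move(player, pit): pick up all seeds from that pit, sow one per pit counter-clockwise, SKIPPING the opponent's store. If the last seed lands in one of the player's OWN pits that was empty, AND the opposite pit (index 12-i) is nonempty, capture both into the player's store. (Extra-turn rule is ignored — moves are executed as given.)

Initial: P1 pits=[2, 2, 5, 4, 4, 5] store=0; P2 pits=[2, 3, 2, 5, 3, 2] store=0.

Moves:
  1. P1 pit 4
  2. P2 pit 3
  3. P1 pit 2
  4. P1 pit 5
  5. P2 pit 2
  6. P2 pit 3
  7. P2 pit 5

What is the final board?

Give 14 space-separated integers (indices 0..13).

Answer: 4 4 1 6 2 0 3 5 5 0 0 7 0 2

Derivation:
Move 1: P1 pit4 -> P1=[2,2,5,4,0,6](1) P2=[3,4,2,5,3,2](0)
Move 2: P2 pit3 -> P1=[3,3,5,4,0,6](1) P2=[3,4,2,0,4,3](1)
Move 3: P1 pit2 -> P1=[3,3,0,5,1,7](2) P2=[4,4,2,0,4,3](1)
Move 4: P1 pit5 -> P1=[3,3,0,5,1,0](3) P2=[5,5,3,1,5,4](1)
Move 5: P2 pit2 -> P1=[3,3,0,5,1,0](3) P2=[5,5,0,2,6,5](1)
Move 6: P2 pit3 -> P1=[3,3,0,5,1,0](3) P2=[5,5,0,0,7,6](1)
Move 7: P2 pit5 -> P1=[4,4,1,6,2,0](3) P2=[5,5,0,0,7,0](2)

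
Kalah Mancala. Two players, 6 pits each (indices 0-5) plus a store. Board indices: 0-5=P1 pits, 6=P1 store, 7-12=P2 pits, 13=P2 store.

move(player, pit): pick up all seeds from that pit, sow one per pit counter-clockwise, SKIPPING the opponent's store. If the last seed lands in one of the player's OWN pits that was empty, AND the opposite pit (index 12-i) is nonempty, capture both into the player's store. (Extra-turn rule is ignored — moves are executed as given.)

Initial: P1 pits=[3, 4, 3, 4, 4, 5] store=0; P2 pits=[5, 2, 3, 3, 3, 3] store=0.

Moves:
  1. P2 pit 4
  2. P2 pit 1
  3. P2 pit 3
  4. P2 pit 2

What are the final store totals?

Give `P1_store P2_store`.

Answer: 0 3

Derivation:
Move 1: P2 pit4 -> P1=[4,4,3,4,4,5](0) P2=[5,2,3,3,0,4](1)
Move 2: P2 pit1 -> P1=[4,4,3,4,4,5](0) P2=[5,0,4,4,0,4](1)
Move 3: P2 pit3 -> P1=[5,4,3,4,4,5](0) P2=[5,0,4,0,1,5](2)
Move 4: P2 pit2 -> P1=[5,4,3,4,4,5](0) P2=[5,0,0,1,2,6](3)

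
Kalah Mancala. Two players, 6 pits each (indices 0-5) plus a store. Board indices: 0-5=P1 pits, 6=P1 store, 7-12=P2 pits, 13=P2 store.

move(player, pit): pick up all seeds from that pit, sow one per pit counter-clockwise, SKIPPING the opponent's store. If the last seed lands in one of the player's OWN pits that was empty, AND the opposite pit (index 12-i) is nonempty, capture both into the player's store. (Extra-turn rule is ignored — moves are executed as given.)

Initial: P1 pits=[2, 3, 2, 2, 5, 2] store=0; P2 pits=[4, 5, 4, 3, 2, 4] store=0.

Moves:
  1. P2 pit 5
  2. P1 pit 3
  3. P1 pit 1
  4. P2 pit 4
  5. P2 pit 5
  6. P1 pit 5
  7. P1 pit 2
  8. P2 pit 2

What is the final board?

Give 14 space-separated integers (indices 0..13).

Answer: 4 0 0 2 8 1 2 5 6 0 4 1 1 4

Derivation:
Move 1: P2 pit5 -> P1=[3,4,3,2,5,2](0) P2=[4,5,4,3,2,0](1)
Move 2: P1 pit3 -> P1=[3,4,3,0,6,3](0) P2=[4,5,4,3,2,0](1)
Move 3: P1 pit1 -> P1=[3,0,4,1,7,4](0) P2=[4,5,4,3,2,0](1)
Move 4: P2 pit4 -> P1=[3,0,4,1,7,4](0) P2=[4,5,4,3,0,1](2)
Move 5: P2 pit5 -> P1=[3,0,4,1,7,4](0) P2=[4,5,4,3,0,0](3)
Move 6: P1 pit5 -> P1=[3,0,4,1,7,0](1) P2=[5,6,5,3,0,0](3)
Move 7: P1 pit2 -> P1=[3,0,0,2,8,1](2) P2=[5,6,5,3,0,0](3)
Move 8: P2 pit2 -> P1=[4,0,0,2,8,1](2) P2=[5,6,0,4,1,1](4)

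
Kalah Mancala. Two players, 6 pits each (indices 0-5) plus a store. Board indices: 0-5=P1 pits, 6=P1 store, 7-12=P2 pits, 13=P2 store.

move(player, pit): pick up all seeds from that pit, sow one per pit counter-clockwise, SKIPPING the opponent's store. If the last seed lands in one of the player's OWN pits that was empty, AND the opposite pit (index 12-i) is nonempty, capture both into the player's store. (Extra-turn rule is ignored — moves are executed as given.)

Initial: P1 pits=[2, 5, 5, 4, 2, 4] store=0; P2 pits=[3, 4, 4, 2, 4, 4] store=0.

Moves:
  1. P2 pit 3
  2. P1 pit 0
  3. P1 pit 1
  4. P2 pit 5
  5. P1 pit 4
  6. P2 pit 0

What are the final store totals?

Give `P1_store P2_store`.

Move 1: P2 pit3 -> P1=[2,5,5,4,2,4](0) P2=[3,4,4,0,5,5](0)
Move 2: P1 pit0 -> P1=[0,6,6,4,2,4](0) P2=[3,4,4,0,5,5](0)
Move 3: P1 pit1 -> P1=[0,0,7,5,3,5](1) P2=[4,4,4,0,5,5](0)
Move 4: P2 pit5 -> P1=[1,1,8,6,3,5](1) P2=[4,4,4,0,5,0](1)
Move 5: P1 pit4 -> P1=[1,1,8,6,0,6](2) P2=[5,4,4,0,5,0](1)
Move 6: P2 pit0 -> P1=[0,1,8,6,0,6](2) P2=[0,5,5,1,6,0](3)

Answer: 2 3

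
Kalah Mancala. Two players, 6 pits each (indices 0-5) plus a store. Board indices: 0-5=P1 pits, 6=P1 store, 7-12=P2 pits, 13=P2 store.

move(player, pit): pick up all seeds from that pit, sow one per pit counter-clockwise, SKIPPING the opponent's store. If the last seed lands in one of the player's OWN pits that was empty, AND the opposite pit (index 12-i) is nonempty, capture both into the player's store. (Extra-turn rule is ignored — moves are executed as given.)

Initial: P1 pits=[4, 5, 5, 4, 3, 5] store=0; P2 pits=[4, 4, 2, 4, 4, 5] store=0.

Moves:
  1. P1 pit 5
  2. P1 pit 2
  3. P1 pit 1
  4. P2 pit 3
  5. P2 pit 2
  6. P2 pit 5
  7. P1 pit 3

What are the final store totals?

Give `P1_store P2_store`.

Move 1: P1 pit5 -> P1=[4,5,5,4,3,0](1) P2=[5,5,3,5,4,5](0)
Move 2: P1 pit2 -> P1=[4,5,0,5,4,1](2) P2=[6,5,3,5,4,5](0)
Move 3: P1 pit1 -> P1=[4,0,1,6,5,2](3) P2=[6,5,3,5,4,5](0)
Move 4: P2 pit3 -> P1=[5,1,1,6,5,2](3) P2=[6,5,3,0,5,6](1)
Move 5: P2 pit2 -> P1=[5,1,1,6,5,2](3) P2=[6,5,0,1,6,7](1)
Move 6: P2 pit5 -> P1=[6,2,2,7,6,3](3) P2=[6,5,0,1,6,0](2)
Move 7: P1 pit3 -> P1=[6,2,2,0,7,4](4) P2=[7,6,1,2,6,0](2)

Answer: 4 2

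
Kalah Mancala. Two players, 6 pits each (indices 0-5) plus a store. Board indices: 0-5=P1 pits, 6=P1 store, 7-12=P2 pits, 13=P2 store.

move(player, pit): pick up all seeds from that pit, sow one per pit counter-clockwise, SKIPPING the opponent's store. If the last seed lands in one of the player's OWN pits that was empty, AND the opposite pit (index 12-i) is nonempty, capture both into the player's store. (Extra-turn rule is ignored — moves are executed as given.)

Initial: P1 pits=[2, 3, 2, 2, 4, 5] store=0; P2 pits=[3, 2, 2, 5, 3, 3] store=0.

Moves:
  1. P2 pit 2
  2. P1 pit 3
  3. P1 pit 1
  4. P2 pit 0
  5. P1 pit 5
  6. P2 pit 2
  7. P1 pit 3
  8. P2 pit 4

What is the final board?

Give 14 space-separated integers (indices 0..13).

Move 1: P2 pit2 -> P1=[2,3,2,2,4,5](0) P2=[3,2,0,6,4,3](0)
Move 2: P1 pit3 -> P1=[2,3,2,0,5,6](0) P2=[3,2,0,6,4,3](0)
Move 3: P1 pit1 -> P1=[2,0,3,1,6,6](0) P2=[3,2,0,6,4,3](0)
Move 4: P2 pit0 -> P1=[2,0,3,1,6,6](0) P2=[0,3,1,7,4,3](0)
Move 5: P1 pit5 -> P1=[2,0,3,1,6,0](1) P2=[1,4,2,8,5,3](0)
Move 6: P2 pit2 -> P1=[2,0,3,1,6,0](1) P2=[1,4,0,9,6,3](0)
Move 7: P1 pit3 -> P1=[2,0,3,0,7,0](1) P2=[1,4,0,9,6,3](0)
Move 8: P2 pit4 -> P1=[3,1,4,1,7,0](1) P2=[1,4,0,9,0,4](1)

Answer: 3 1 4 1 7 0 1 1 4 0 9 0 4 1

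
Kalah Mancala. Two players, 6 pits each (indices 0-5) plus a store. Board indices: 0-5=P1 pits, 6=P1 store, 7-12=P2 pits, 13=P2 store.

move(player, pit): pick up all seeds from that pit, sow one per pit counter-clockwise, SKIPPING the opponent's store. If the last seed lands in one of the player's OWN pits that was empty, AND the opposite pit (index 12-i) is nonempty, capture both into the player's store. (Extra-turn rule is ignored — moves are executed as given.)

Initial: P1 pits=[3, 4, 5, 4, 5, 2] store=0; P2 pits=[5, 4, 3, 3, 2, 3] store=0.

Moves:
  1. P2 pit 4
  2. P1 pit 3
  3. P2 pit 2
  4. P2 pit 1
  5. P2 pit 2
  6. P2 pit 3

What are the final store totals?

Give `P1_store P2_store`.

Move 1: P2 pit4 -> P1=[3,4,5,4,5,2](0) P2=[5,4,3,3,0,4](1)
Move 2: P1 pit3 -> P1=[3,4,5,0,6,3](1) P2=[6,4,3,3,0,4](1)
Move 3: P2 pit2 -> P1=[3,4,5,0,6,3](1) P2=[6,4,0,4,1,5](1)
Move 4: P2 pit1 -> P1=[3,4,5,0,6,3](1) P2=[6,0,1,5,2,6](1)
Move 5: P2 pit2 -> P1=[3,4,5,0,6,3](1) P2=[6,0,0,6,2,6](1)
Move 6: P2 pit3 -> P1=[4,5,6,0,6,3](1) P2=[6,0,0,0,3,7](2)

Answer: 1 2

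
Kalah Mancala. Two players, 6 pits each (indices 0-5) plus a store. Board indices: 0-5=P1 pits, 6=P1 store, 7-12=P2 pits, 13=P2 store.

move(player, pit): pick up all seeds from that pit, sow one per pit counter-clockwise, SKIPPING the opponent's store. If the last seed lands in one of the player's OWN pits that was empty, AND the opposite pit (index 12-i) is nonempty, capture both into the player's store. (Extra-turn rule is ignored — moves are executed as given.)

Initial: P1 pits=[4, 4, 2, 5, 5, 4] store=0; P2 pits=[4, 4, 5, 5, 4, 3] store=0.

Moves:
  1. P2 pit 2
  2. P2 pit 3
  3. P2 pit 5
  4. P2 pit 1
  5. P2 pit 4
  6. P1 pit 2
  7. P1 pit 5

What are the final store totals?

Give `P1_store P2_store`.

Move 1: P2 pit2 -> P1=[5,4,2,5,5,4](0) P2=[4,4,0,6,5,4](1)
Move 2: P2 pit3 -> P1=[6,5,3,5,5,4](0) P2=[4,4,0,0,6,5](2)
Move 3: P2 pit5 -> P1=[7,6,4,6,5,4](0) P2=[4,4,0,0,6,0](3)
Move 4: P2 pit1 -> P1=[0,6,4,6,5,4](0) P2=[4,0,1,1,7,0](11)
Move 5: P2 pit4 -> P1=[1,7,5,7,6,4](0) P2=[4,0,1,1,0,1](12)
Move 6: P1 pit2 -> P1=[1,7,0,8,7,5](1) P2=[5,0,1,1,0,1](12)
Move 7: P1 pit5 -> P1=[1,7,0,8,7,0](2) P2=[6,1,2,2,0,1](12)

Answer: 2 12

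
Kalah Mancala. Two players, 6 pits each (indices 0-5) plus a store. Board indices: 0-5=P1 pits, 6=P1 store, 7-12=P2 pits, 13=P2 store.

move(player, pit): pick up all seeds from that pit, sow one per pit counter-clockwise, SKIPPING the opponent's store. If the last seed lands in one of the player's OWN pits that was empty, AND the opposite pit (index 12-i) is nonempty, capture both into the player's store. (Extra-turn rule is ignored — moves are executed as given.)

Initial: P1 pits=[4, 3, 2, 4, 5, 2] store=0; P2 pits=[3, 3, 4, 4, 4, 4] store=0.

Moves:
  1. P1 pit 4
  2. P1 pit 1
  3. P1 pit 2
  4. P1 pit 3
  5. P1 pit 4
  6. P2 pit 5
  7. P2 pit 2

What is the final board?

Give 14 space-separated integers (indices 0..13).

Move 1: P1 pit4 -> P1=[4,3,2,4,0,3](1) P2=[4,4,5,4,4,4](0)
Move 2: P1 pit1 -> P1=[4,0,3,5,0,3](6) P2=[4,0,5,4,4,4](0)
Move 3: P1 pit2 -> P1=[4,0,0,6,1,4](6) P2=[4,0,5,4,4,4](0)
Move 4: P1 pit3 -> P1=[4,0,0,0,2,5](7) P2=[5,1,6,4,4,4](0)
Move 5: P1 pit4 -> P1=[4,0,0,0,0,6](8) P2=[5,1,6,4,4,4](0)
Move 6: P2 pit5 -> P1=[5,1,1,0,0,6](8) P2=[5,1,6,4,4,0](1)
Move 7: P2 pit2 -> P1=[6,2,1,0,0,6](8) P2=[5,1,0,5,5,1](2)

Answer: 6 2 1 0 0 6 8 5 1 0 5 5 1 2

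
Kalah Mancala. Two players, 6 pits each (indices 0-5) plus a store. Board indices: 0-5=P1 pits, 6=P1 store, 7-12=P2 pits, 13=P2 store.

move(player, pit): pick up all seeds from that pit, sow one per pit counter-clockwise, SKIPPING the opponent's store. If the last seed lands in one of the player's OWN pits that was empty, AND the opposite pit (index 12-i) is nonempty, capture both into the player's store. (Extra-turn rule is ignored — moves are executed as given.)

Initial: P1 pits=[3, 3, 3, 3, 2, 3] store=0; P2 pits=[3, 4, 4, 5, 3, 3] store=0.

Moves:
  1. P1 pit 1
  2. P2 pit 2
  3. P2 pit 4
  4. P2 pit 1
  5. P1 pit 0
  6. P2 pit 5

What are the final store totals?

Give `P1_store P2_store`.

Move 1: P1 pit1 -> P1=[3,0,4,4,3,3](0) P2=[3,4,4,5,3,3](0)
Move 2: P2 pit2 -> P1=[3,0,4,4,3,3](0) P2=[3,4,0,6,4,4](1)
Move 3: P2 pit4 -> P1=[4,1,4,4,3,3](0) P2=[3,4,0,6,0,5](2)
Move 4: P2 pit1 -> P1=[4,1,4,4,3,3](0) P2=[3,0,1,7,1,6](2)
Move 5: P1 pit0 -> P1=[0,2,5,5,4,3](0) P2=[3,0,1,7,1,6](2)
Move 6: P2 pit5 -> P1=[1,3,6,6,5,3](0) P2=[3,0,1,7,1,0](3)

Answer: 0 3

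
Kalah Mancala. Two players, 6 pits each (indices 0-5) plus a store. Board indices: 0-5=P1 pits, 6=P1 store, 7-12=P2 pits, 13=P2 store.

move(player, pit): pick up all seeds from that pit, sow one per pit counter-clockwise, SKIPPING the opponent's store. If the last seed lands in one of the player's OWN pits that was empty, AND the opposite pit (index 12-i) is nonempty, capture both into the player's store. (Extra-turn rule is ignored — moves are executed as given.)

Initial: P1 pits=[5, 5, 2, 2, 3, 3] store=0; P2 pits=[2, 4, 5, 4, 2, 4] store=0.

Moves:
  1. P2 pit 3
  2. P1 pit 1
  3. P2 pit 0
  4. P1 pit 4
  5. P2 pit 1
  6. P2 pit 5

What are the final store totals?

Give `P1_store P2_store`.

Answer: 2 3

Derivation:
Move 1: P2 pit3 -> P1=[6,5,2,2,3,3](0) P2=[2,4,5,0,3,5](1)
Move 2: P1 pit1 -> P1=[6,0,3,3,4,4](1) P2=[2,4,5,0,3,5](1)
Move 3: P2 pit0 -> P1=[6,0,3,3,4,4](1) P2=[0,5,6,0,3,5](1)
Move 4: P1 pit4 -> P1=[6,0,3,3,0,5](2) P2=[1,6,6,0,3,5](1)
Move 5: P2 pit1 -> P1=[7,0,3,3,0,5](2) P2=[1,0,7,1,4,6](2)
Move 6: P2 pit5 -> P1=[8,1,4,4,1,5](2) P2=[1,0,7,1,4,0](3)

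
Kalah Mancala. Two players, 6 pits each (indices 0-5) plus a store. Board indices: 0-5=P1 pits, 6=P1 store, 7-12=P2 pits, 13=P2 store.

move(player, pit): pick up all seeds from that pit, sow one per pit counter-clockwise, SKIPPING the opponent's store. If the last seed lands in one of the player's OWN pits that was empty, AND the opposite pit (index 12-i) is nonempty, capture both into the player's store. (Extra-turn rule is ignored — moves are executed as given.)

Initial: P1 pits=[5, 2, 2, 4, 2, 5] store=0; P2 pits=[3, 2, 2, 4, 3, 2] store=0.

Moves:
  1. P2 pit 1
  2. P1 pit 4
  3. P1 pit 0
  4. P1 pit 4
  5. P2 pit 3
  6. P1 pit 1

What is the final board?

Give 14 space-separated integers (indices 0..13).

Answer: 1 0 4 6 1 9 1 3 0 3 0 4 3 1

Derivation:
Move 1: P2 pit1 -> P1=[5,2,2,4,2,5](0) P2=[3,0,3,5,3,2](0)
Move 2: P1 pit4 -> P1=[5,2,2,4,0,6](1) P2=[3,0,3,5,3,2](0)
Move 3: P1 pit0 -> P1=[0,3,3,5,1,7](1) P2=[3,0,3,5,3,2](0)
Move 4: P1 pit4 -> P1=[0,3,3,5,0,8](1) P2=[3,0,3,5,3,2](0)
Move 5: P2 pit3 -> P1=[1,4,3,5,0,8](1) P2=[3,0,3,0,4,3](1)
Move 6: P1 pit1 -> P1=[1,0,4,6,1,9](1) P2=[3,0,3,0,4,3](1)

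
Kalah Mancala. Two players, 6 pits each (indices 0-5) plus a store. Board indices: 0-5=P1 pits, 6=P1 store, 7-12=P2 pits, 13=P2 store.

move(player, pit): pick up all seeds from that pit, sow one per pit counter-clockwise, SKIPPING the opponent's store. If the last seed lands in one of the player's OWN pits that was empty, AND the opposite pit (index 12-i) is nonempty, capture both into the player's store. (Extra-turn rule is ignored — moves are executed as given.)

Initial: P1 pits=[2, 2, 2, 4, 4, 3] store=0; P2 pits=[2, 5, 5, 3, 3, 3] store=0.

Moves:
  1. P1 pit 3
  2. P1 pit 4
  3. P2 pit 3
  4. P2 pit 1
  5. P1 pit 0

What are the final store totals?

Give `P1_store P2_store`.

Answer: 10 2

Derivation:
Move 1: P1 pit3 -> P1=[2,2,2,0,5,4](1) P2=[3,5,5,3,3,3](0)
Move 2: P1 pit4 -> P1=[2,2,2,0,0,5](2) P2=[4,6,6,3,3,3](0)
Move 3: P2 pit3 -> P1=[2,2,2,0,0,5](2) P2=[4,6,6,0,4,4](1)
Move 4: P2 pit1 -> P1=[3,2,2,0,0,5](2) P2=[4,0,7,1,5,5](2)
Move 5: P1 pit0 -> P1=[0,3,3,0,0,5](10) P2=[4,0,0,1,5,5](2)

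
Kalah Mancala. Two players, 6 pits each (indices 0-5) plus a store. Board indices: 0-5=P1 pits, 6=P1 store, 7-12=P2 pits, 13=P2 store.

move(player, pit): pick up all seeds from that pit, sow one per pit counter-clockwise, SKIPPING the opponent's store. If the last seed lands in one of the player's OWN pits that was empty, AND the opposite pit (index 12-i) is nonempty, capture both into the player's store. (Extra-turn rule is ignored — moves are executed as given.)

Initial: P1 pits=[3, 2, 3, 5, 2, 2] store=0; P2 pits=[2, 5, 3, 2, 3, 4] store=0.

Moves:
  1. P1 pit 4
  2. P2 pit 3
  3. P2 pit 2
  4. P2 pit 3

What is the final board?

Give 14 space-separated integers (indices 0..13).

Move 1: P1 pit4 -> P1=[3,2,3,5,0,3](1) P2=[2,5,3,2,3,4](0)
Move 2: P2 pit3 -> P1=[3,2,3,5,0,3](1) P2=[2,5,3,0,4,5](0)
Move 3: P2 pit2 -> P1=[3,2,3,5,0,3](1) P2=[2,5,0,1,5,6](0)
Move 4: P2 pit3 -> P1=[3,2,3,5,0,3](1) P2=[2,5,0,0,6,6](0)

Answer: 3 2 3 5 0 3 1 2 5 0 0 6 6 0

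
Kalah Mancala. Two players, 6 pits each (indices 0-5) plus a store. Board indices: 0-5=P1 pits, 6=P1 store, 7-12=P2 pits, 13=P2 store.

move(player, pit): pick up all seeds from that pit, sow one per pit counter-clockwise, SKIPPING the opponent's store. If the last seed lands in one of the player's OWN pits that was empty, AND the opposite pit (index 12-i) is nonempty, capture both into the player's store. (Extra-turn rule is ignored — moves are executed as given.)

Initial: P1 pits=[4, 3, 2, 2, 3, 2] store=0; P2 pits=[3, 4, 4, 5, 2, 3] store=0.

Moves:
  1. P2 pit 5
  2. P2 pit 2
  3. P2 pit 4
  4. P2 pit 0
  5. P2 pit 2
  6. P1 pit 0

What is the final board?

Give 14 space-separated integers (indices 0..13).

Answer: 0 5 3 3 4 3 1 0 5 0 8 0 2 3

Derivation:
Move 1: P2 pit5 -> P1=[5,4,2,2,3,2](0) P2=[3,4,4,5,2,0](1)
Move 2: P2 pit2 -> P1=[5,4,2,2,3,2](0) P2=[3,4,0,6,3,1](2)
Move 3: P2 pit4 -> P1=[6,4,2,2,3,2](0) P2=[3,4,0,6,0,2](3)
Move 4: P2 pit0 -> P1=[6,4,2,2,3,2](0) P2=[0,5,1,7,0,2](3)
Move 5: P2 pit2 -> P1=[6,4,2,2,3,2](0) P2=[0,5,0,8,0,2](3)
Move 6: P1 pit0 -> P1=[0,5,3,3,4,3](1) P2=[0,5,0,8,0,2](3)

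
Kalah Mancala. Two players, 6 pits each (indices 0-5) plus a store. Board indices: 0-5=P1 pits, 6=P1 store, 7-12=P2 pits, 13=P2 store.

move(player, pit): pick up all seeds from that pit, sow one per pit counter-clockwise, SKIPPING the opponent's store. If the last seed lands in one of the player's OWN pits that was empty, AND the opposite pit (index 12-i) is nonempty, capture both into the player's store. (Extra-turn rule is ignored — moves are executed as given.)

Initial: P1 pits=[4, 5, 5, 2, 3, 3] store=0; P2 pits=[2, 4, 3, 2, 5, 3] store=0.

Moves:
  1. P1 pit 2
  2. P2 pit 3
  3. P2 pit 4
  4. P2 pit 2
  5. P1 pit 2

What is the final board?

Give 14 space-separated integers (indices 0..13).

Answer: 5 6 0 5 4 4 1 3 4 0 1 1 6 1

Derivation:
Move 1: P1 pit2 -> P1=[4,5,0,3,4,4](1) P2=[3,4,3,2,5,3](0)
Move 2: P2 pit3 -> P1=[4,5,0,3,4,4](1) P2=[3,4,3,0,6,4](0)
Move 3: P2 pit4 -> P1=[5,6,1,4,4,4](1) P2=[3,4,3,0,0,5](1)
Move 4: P2 pit2 -> P1=[5,6,1,4,4,4](1) P2=[3,4,0,1,1,6](1)
Move 5: P1 pit2 -> P1=[5,6,0,5,4,4](1) P2=[3,4,0,1,1,6](1)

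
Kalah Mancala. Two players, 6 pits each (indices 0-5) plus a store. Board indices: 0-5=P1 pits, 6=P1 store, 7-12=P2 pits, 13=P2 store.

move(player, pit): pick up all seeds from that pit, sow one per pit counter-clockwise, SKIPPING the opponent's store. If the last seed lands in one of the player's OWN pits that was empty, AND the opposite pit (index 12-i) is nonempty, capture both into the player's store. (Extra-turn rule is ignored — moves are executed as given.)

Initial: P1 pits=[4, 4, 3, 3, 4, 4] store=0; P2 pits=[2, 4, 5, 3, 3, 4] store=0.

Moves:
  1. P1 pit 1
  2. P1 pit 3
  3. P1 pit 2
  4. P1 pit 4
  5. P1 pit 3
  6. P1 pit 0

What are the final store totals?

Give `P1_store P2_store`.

Move 1: P1 pit1 -> P1=[4,0,4,4,5,5](0) P2=[2,4,5,3,3,4](0)
Move 2: P1 pit3 -> P1=[4,0,4,0,6,6](1) P2=[3,4,5,3,3,4](0)
Move 3: P1 pit2 -> P1=[4,0,0,1,7,7](2) P2=[3,4,5,3,3,4](0)
Move 4: P1 pit4 -> P1=[4,0,0,1,0,8](3) P2=[4,5,6,4,4,4](0)
Move 5: P1 pit3 -> P1=[4,0,0,0,0,8](9) P2=[4,0,6,4,4,4](0)
Move 6: P1 pit0 -> P1=[0,1,1,1,1,8](9) P2=[4,0,6,4,4,4](0)

Answer: 9 0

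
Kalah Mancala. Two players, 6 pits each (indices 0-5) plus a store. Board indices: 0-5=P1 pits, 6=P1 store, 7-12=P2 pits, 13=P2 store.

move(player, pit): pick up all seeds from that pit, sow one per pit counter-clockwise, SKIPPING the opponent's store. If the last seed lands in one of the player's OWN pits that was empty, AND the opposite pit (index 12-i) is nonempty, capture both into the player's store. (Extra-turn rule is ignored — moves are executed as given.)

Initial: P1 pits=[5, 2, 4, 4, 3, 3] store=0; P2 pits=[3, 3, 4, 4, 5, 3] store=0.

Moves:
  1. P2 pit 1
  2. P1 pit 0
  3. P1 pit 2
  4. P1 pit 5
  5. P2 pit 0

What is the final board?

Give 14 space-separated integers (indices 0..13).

Move 1: P2 pit1 -> P1=[5,2,4,4,3,3](0) P2=[3,0,5,5,6,3](0)
Move 2: P1 pit0 -> P1=[0,3,5,5,4,4](0) P2=[3,0,5,5,6,3](0)
Move 3: P1 pit2 -> P1=[0,3,0,6,5,5](1) P2=[4,0,5,5,6,3](0)
Move 4: P1 pit5 -> P1=[0,3,0,6,5,0](2) P2=[5,1,6,6,6,3](0)
Move 5: P2 pit0 -> P1=[0,3,0,6,5,0](2) P2=[0,2,7,7,7,4](0)

Answer: 0 3 0 6 5 0 2 0 2 7 7 7 4 0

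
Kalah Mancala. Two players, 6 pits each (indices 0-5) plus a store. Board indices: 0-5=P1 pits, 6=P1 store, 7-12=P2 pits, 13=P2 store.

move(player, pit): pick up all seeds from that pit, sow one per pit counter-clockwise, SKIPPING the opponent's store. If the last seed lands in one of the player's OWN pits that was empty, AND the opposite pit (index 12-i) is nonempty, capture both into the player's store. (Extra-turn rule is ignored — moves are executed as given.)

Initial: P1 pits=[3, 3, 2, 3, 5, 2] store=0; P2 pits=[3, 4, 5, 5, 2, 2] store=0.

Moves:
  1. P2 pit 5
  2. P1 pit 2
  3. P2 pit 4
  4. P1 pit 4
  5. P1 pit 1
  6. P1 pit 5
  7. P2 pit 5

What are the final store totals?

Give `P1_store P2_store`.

Move 1: P2 pit5 -> P1=[4,3,2,3,5,2](0) P2=[3,4,5,5,2,0](1)
Move 2: P1 pit2 -> P1=[4,3,0,4,6,2](0) P2=[3,4,5,5,2,0](1)
Move 3: P2 pit4 -> P1=[4,3,0,4,6,2](0) P2=[3,4,5,5,0,1](2)
Move 4: P1 pit4 -> P1=[4,3,0,4,0,3](1) P2=[4,5,6,6,0,1](2)
Move 5: P1 pit1 -> P1=[4,0,1,5,0,3](7) P2=[4,0,6,6,0,1](2)
Move 6: P1 pit5 -> P1=[4,0,1,5,0,0](8) P2=[5,1,6,6,0,1](2)
Move 7: P2 pit5 -> P1=[4,0,1,5,0,0](8) P2=[5,1,6,6,0,0](3)

Answer: 8 3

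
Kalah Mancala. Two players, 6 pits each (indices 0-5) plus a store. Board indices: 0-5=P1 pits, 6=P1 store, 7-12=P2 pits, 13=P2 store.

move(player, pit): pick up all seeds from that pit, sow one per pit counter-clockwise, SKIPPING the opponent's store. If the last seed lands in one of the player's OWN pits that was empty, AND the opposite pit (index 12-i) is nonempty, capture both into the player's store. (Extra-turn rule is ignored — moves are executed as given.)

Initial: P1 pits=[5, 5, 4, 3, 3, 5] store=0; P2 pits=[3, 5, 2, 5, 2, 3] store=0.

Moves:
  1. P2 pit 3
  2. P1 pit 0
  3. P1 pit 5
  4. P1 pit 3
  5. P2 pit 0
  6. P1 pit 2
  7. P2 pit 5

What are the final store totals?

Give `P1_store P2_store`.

Move 1: P2 pit3 -> P1=[6,6,4,3,3,5](0) P2=[3,5,2,0,3,4](1)
Move 2: P1 pit0 -> P1=[0,7,5,4,4,6](1) P2=[3,5,2,0,3,4](1)
Move 3: P1 pit5 -> P1=[0,7,5,4,4,0](2) P2=[4,6,3,1,4,4](1)
Move 4: P1 pit3 -> P1=[0,7,5,0,5,1](3) P2=[5,6,3,1,4,4](1)
Move 5: P2 pit0 -> P1=[0,7,5,0,5,1](3) P2=[0,7,4,2,5,5](1)
Move 6: P1 pit2 -> P1=[0,7,0,1,6,2](4) P2=[1,7,4,2,5,5](1)
Move 7: P2 pit5 -> P1=[1,8,1,2,6,2](4) P2=[1,7,4,2,5,0](2)

Answer: 4 2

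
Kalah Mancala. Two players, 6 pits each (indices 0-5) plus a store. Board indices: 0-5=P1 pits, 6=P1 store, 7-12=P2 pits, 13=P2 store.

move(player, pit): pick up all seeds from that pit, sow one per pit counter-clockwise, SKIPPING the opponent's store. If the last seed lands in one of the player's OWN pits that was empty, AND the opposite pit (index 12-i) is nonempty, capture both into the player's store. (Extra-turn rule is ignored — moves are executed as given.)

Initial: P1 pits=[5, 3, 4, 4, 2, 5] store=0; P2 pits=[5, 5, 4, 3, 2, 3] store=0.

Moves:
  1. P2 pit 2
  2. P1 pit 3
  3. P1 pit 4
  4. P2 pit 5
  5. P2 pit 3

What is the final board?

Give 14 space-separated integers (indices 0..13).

Answer: 7 4 5 0 0 7 2 7 5 0 0 4 1 3

Derivation:
Move 1: P2 pit2 -> P1=[5,3,4,4,2,5](0) P2=[5,5,0,4,3,4](1)
Move 2: P1 pit3 -> P1=[5,3,4,0,3,6](1) P2=[6,5,0,4,3,4](1)
Move 3: P1 pit4 -> P1=[5,3,4,0,0,7](2) P2=[7,5,0,4,3,4](1)
Move 4: P2 pit5 -> P1=[6,4,5,0,0,7](2) P2=[7,5,0,4,3,0](2)
Move 5: P2 pit3 -> P1=[7,4,5,0,0,7](2) P2=[7,5,0,0,4,1](3)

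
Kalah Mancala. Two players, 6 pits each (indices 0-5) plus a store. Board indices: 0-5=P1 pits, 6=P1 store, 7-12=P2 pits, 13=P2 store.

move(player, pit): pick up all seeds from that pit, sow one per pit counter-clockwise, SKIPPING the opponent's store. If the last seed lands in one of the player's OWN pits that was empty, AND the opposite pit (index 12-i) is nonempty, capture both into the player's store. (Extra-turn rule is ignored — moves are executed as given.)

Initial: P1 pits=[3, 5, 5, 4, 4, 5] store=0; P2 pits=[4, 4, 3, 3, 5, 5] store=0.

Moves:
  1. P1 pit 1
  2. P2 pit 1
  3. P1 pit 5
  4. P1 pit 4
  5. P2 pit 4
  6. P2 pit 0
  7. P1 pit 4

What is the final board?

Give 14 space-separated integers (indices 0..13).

Answer: 4 1 7 6 0 2 3 0 3 7 6 1 8 2

Derivation:
Move 1: P1 pit1 -> P1=[3,0,6,5,5,6](1) P2=[4,4,3,3,5,5](0)
Move 2: P2 pit1 -> P1=[3,0,6,5,5,6](1) P2=[4,0,4,4,6,6](0)
Move 3: P1 pit5 -> P1=[3,0,6,5,5,0](2) P2=[5,1,5,5,7,6](0)
Move 4: P1 pit4 -> P1=[3,0,6,5,0,1](3) P2=[6,2,6,5,7,6](0)
Move 5: P2 pit4 -> P1=[4,1,7,6,1,1](3) P2=[6,2,6,5,0,7](1)
Move 6: P2 pit0 -> P1=[4,1,7,6,1,1](3) P2=[0,3,7,6,1,8](2)
Move 7: P1 pit4 -> P1=[4,1,7,6,0,2](3) P2=[0,3,7,6,1,8](2)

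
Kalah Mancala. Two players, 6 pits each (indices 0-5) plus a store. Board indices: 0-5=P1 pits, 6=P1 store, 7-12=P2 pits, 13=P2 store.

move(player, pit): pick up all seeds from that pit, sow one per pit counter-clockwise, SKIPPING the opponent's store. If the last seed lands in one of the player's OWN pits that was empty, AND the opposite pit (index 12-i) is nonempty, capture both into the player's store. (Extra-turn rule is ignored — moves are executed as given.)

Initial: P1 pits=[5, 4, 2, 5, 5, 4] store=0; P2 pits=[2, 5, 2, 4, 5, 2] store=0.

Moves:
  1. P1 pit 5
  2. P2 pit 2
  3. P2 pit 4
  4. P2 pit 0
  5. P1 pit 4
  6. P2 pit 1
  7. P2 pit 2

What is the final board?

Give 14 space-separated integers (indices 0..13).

Answer: 7 6 4 6 0 1 2 1 0 0 8 2 6 2

Derivation:
Move 1: P1 pit5 -> P1=[5,4,2,5,5,0](1) P2=[3,6,3,4,5,2](0)
Move 2: P2 pit2 -> P1=[5,4,2,5,5,0](1) P2=[3,6,0,5,6,3](0)
Move 3: P2 pit4 -> P1=[6,5,3,6,5,0](1) P2=[3,6,0,5,0,4](1)
Move 4: P2 pit0 -> P1=[6,5,3,6,5,0](1) P2=[0,7,1,6,0,4](1)
Move 5: P1 pit4 -> P1=[6,5,3,6,0,1](2) P2=[1,8,2,6,0,4](1)
Move 6: P2 pit1 -> P1=[7,6,4,6,0,1](2) P2=[1,0,3,7,1,5](2)
Move 7: P2 pit2 -> P1=[7,6,4,6,0,1](2) P2=[1,0,0,8,2,6](2)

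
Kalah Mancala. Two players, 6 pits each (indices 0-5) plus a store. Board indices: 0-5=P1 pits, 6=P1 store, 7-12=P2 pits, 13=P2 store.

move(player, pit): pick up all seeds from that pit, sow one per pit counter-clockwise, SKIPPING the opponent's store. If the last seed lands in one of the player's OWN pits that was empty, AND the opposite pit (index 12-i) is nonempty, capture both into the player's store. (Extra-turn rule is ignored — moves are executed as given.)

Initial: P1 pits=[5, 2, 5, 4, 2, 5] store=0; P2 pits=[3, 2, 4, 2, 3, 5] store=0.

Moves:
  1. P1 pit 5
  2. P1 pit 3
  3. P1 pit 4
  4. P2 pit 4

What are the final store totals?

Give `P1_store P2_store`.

Move 1: P1 pit5 -> P1=[5,2,5,4,2,0](1) P2=[4,3,5,3,3,5](0)
Move 2: P1 pit3 -> P1=[5,2,5,0,3,1](2) P2=[5,3,5,3,3,5](0)
Move 3: P1 pit4 -> P1=[5,2,5,0,0,2](3) P2=[6,3,5,3,3,5](0)
Move 4: P2 pit4 -> P1=[6,2,5,0,0,2](3) P2=[6,3,5,3,0,6](1)

Answer: 3 1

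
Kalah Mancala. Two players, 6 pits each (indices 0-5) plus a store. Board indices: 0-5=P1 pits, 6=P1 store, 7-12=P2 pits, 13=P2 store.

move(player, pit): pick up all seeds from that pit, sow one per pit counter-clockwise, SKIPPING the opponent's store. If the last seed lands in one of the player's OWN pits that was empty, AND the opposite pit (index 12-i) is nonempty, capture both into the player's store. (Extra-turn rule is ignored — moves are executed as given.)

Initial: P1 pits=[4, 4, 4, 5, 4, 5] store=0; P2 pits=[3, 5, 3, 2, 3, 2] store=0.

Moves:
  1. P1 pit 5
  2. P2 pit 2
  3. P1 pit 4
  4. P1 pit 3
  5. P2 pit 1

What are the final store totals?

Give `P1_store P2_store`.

Answer: 3 2

Derivation:
Move 1: P1 pit5 -> P1=[4,4,4,5,4,0](1) P2=[4,6,4,3,3,2](0)
Move 2: P2 pit2 -> P1=[4,4,4,5,4,0](1) P2=[4,6,0,4,4,3](1)
Move 3: P1 pit4 -> P1=[4,4,4,5,0,1](2) P2=[5,7,0,4,4,3](1)
Move 4: P1 pit3 -> P1=[4,4,4,0,1,2](3) P2=[6,8,0,4,4,3](1)
Move 5: P2 pit1 -> P1=[5,5,5,0,1,2](3) P2=[6,0,1,5,5,4](2)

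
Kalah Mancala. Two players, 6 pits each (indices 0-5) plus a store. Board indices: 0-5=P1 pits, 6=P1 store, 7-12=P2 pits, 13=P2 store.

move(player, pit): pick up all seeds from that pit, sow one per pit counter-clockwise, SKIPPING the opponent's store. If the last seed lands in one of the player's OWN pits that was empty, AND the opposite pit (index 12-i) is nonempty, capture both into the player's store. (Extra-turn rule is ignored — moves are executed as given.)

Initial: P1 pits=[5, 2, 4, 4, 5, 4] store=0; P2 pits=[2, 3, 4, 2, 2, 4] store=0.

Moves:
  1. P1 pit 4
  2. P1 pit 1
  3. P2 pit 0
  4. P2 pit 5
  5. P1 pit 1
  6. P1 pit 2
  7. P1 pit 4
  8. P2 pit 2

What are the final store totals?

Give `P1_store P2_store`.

Move 1: P1 pit4 -> P1=[5,2,4,4,0,5](1) P2=[3,4,5,2,2,4](0)
Move 2: P1 pit1 -> P1=[5,0,5,5,0,5](1) P2=[3,4,5,2,2,4](0)
Move 3: P2 pit0 -> P1=[5,0,5,5,0,5](1) P2=[0,5,6,3,2,4](0)
Move 4: P2 pit5 -> P1=[6,1,6,5,0,5](1) P2=[0,5,6,3,2,0](1)
Move 5: P1 pit1 -> P1=[6,0,7,5,0,5](1) P2=[0,5,6,3,2,0](1)
Move 6: P1 pit2 -> P1=[6,0,0,6,1,6](2) P2=[1,6,7,3,2,0](1)
Move 7: P1 pit4 -> P1=[6,0,0,6,0,7](2) P2=[1,6,7,3,2,0](1)
Move 8: P2 pit2 -> P1=[7,1,1,6,0,7](2) P2=[1,6,0,4,3,1](2)

Answer: 2 2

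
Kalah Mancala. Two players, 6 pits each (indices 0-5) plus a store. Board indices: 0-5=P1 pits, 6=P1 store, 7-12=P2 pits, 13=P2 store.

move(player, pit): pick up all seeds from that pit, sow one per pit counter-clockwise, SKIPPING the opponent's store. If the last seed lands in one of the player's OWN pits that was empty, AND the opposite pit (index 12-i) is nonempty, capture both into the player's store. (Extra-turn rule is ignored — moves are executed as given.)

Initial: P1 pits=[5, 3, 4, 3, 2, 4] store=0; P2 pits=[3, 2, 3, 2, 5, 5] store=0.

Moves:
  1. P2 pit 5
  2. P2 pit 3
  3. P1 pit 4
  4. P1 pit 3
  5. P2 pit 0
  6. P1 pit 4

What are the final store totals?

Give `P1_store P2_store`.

Answer: 2 8

Derivation:
Move 1: P2 pit5 -> P1=[6,4,5,4,2,4](0) P2=[3,2,3,2,5,0](1)
Move 2: P2 pit3 -> P1=[0,4,5,4,2,4](0) P2=[3,2,3,0,6,0](8)
Move 3: P1 pit4 -> P1=[0,4,5,4,0,5](1) P2=[3,2,3,0,6,0](8)
Move 4: P1 pit3 -> P1=[0,4,5,0,1,6](2) P2=[4,2,3,0,6,0](8)
Move 5: P2 pit0 -> P1=[0,4,5,0,1,6](2) P2=[0,3,4,1,7,0](8)
Move 6: P1 pit4 -> P1=[0,4,5,0,0,7](2) P2=[0,3,4,1,7,0](8)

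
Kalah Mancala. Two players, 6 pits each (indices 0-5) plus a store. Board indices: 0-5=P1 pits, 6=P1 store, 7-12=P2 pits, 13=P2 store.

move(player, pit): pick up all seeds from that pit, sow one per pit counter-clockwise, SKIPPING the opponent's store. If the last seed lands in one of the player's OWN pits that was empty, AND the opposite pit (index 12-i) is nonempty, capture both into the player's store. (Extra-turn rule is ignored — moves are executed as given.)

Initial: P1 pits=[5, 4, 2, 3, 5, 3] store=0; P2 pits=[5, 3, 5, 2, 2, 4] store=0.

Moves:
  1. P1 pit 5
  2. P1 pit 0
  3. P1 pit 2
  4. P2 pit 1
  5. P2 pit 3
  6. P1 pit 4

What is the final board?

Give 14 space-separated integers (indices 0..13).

Answer: 0 5 0 5 0 2 9 1 1 7 1 5 6 1

Derivation:
Move 1: P1 pit5 -> P1=[5,4,2,3,5,0](1) P2=[6,4,5,2,2,4](0)
Move 2: P1 pit0 -> P1=[0,5,3,4,6,0](8) P2=[0,4,5,2,2,4](0)
Move 3: P1 pit2 -> P1=[0,5,0,5,7,1](8) P2=[0,4,5,2,2,4](0)
Move 4: P2 pit1 -> P1=[0,5,0,5,7,1](8) P2=[0,0,6,3,3,5](0)
Move 5: P2 pit3 -> P1=[0,5,0,5,7,1](8) P2=[0,0,6,0,4,6](1)
Move 6: P1 pit4 -> P1=[0,5,0,5,0,2](9) P2=[1,1,7,1,5,6](1)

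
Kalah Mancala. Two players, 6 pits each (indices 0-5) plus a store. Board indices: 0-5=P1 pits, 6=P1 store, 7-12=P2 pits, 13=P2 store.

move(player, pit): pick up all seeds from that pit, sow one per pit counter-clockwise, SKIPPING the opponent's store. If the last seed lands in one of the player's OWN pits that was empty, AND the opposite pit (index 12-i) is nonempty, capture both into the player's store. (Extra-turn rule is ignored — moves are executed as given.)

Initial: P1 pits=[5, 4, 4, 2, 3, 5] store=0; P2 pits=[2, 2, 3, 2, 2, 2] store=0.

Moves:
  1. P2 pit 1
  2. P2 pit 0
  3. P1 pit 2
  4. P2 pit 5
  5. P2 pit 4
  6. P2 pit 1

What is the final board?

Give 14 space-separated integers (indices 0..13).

Answer: 6 4 0 3 4 6 1 0 0 6 3 0 1 2

Derivation:
Move 1: P2 pit1 -> P1=[5,4,4,2,3,5](0) P2=[2,0,4,3,2,2](0)
Move 2: P2 pit0 -> P1=[5,4,4,2,3,5](0) P2=[0,1,5,3,2,2](0)
Move 3: P1 pit2 -> P1=[5,4,0,3,4,6](1) P2=[0,1,5,3,2,2](0)
Move 4: P2 pit5 -> P1=[6,4,0,3,4,6](1) P2=[0,1,5,3,2,0](1)
Move 5: P2 pit4 -> P1=[6,4,0,3,4,6](1) P2=[0,1,5,3,0,1](2)
Move 6: P2 pit1 -> P1=[6,4,0,3,4,6](1) P2=[0,0,6,3,0,1](2)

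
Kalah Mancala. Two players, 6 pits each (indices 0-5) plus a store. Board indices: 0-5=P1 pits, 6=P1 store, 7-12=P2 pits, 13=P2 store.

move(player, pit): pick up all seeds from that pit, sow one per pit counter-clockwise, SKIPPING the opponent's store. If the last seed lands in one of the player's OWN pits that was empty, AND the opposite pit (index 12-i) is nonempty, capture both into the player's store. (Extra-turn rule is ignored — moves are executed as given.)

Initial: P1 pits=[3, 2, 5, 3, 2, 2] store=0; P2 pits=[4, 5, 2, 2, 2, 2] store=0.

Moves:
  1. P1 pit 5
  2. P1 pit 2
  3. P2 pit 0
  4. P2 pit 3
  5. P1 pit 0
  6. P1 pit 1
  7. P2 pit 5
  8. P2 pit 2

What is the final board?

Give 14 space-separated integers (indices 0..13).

Move 1: P1 pit5 -> P1=[3,2,5,3,2,0](1) P2=[5,5,2,2,2,2](0)
Move 2: P1 pit2 -> P1=[3,2,0,4,3,1](2) P2=[6,5,2,2,2,2](0)
Move 3: P2 pit0 -> P1=[3,2,0,4,3,1](2) P2=[0,6,3,3,3,3](1)
Move 4: P2 pit3 -> P1=[3,2,0,4,3,1](2) P2=[0,6,3,0,4,4](2)
Move 5: P1 pit0 -> P1=[0,3,1,5,3,1](2) P2=[0,6,3,0,4,4](2)
Move 6: P1 pit1 -> P1=[0,0,2,6,4,1](2) P2=[0,6,3,0,4,4](2)
Move 7: P2 pit5 -> P1=[1,1,3,6,4,1](2) P2=[0,6,3,0,4,0](3)
Move 8: P2 pit2 -> P1=[0,1,3,6,4,1](2) P2=[0,6,0,1,5,0](5)

Answer: 0 1 3 6 4 1 2 0 6 0 1 5 0 5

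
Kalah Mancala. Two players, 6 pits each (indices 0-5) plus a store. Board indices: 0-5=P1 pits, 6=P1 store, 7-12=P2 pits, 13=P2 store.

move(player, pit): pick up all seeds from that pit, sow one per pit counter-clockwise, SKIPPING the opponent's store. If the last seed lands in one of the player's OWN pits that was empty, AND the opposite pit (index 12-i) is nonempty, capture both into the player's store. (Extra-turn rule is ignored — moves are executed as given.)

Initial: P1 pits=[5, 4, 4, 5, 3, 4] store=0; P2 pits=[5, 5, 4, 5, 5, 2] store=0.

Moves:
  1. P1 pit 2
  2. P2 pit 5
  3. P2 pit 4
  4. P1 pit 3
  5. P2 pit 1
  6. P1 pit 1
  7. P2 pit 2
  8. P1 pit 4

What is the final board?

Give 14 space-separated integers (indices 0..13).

Answer: 9 1 2 1 0 8 4 7 1 1 8 2 3 4

Derivation:
Move 1: P1 pit2 -> P1=[5,4,0,6,4,5](1) P2=[5,5,4,5,5,2](0)
Move 2: P2 pit5 -> P1=[6,4,0,6,4,5](1) P2=[5,5,4,5,5,0](1)
Move 3: P2 pit4 -> P1=[7,5,1,6,4,5](1) P2=[5,5,4,5,0,1](2)
Move 4: P1 pit3 -> P1=[7,5,1,0,5,6](2) P2=[6,6,5,5,0,1](2)
Move 5: P2 pit1 -> P1=[8,5,1,0,5,6](2) P2=[6,0,6,6,1,2](3)
Move 6: P1 pit1 -> P1=[8,0,2,1,6,7](3) P2=[6,0,6,6,1,2](3)
Move 7: P2 pit2 -> P1=[9,1,2,1,6,7](3) P2=[6,0,0,7,2,3](4)
Move 8: P1 pit4 -> P1=[9,1,2,1,0,8](4) P2=[7,1,1,8,2,3](4)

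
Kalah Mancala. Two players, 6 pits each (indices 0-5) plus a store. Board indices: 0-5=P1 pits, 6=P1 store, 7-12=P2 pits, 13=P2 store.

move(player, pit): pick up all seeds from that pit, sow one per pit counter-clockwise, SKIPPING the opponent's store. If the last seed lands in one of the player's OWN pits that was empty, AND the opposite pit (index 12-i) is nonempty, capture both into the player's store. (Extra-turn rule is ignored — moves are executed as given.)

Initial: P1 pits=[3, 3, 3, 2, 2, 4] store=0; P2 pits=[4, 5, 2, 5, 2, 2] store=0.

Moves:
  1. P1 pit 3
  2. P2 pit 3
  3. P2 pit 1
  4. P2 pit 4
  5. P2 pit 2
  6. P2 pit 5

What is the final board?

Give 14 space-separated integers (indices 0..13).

Answer: 6 6 4 1 4 5 0 4 0 0 2 1 0 4

Derivation:
Move 1: P1 pit3 -> P1=[3,3,3,0,3,5](0) P2=[4,5,2,5,2,2](0)
Move 2: P2 pit3 -> P1=[4,4,3,0,3,5](0) P2=[4,5,2,0,3,3](1)
Move 3: P2 pit1 -> P1=[4,4,3,0,3,5](0) P2=[4,0,3,1,4,4](2)
Move 4: P2 pit4 -> P1=[5,5,3,0,3,5](0) P2=[4,0,3,1,0,5](3)
Move 5: P2 pit2 -> P1=[5,5,3,0,3,5](0) P2=[4,0,0,2,1,6](3)
Move 6: P2 pit5 -> P1=[6,6,4,1,4,5](0) P2=[4,0,0,2,1,0](4)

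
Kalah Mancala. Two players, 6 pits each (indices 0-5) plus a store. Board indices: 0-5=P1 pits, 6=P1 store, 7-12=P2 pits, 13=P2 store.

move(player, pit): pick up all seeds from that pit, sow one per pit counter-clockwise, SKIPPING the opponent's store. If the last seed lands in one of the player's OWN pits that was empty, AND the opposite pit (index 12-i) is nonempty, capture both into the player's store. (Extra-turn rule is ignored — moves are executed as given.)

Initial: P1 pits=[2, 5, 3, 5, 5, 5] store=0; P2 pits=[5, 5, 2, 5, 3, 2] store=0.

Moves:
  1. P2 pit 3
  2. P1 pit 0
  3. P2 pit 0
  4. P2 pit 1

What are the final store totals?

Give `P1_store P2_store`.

Move 1: P2 pit3 -> P1=[3,6,3,5,5,5](0) P2=[5,5,2,0,4,3](1)
Move 2: P1 pit0 -> P1=[0,7,4,6,5,5](0) P2=[5,5,2,0,4,3](1)
Move 3: P2 pit0 -> P1=[0,7,4,6,5,5](0) P2=[0,6,3,1,5,4](1)
Move 4: P2 pit1 -> P1=[1,7,4,6,5,5](0) P2=[0,0,4,2,6,5](2)

Answer: 0 2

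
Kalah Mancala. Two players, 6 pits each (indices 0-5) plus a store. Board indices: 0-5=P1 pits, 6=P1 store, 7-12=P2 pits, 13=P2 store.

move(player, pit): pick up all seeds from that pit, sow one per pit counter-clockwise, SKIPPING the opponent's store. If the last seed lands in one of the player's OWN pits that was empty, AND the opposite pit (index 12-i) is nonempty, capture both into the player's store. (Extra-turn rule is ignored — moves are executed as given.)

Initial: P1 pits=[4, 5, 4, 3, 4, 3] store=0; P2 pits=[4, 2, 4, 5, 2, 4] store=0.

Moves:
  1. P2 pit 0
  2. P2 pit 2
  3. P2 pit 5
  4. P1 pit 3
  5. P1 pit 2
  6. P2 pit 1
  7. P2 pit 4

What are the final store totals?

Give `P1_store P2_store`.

Move 1: P2 pit0 -> P1=[4,5,4,3,4,3](0) P2=[0,3,5,6,3,4](0)
Move 2: P2 pit2 -> P1=[5,5,4,3,4,3](0) P2=[0,3,0,7,4,5](1)
Move 3: P2 pit5 -> P1=[6,6,5,4,4,3](0) P2=[0,3,0,7,4,0](2)
Move 4: P1 pit3 -> P1=[6,6,5,0,5,4](1) P2=[1,3,0,7,4,0](2)
Move 5: P1 pit2 -> P1=[6,6,0,1,6,5](2) P2=[2,3,0,7,4,0](2)
Move 6: P2 pit1 -> P1=[6,6,0,1,6,5](2) P2=[2,0,1,8,5,0](2)
Move 7: P2 pit4 -> P1=[7,7,1,1,6,5](2) P2=[2,0,1,8,0,1](3)

Answer: 2 3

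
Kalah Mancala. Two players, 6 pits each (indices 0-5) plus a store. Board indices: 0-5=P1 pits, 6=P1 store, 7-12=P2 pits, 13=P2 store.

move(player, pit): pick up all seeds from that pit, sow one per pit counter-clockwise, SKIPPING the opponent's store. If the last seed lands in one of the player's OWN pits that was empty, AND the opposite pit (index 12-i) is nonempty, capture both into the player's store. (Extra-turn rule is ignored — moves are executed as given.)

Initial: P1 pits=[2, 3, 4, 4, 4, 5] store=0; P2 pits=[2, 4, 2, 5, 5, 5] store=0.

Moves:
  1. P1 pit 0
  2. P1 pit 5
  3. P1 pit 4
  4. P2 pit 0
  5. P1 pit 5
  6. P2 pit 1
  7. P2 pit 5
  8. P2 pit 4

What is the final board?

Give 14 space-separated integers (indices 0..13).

Answer: 3 7 7 6 2 0 3 0 0 5 8 0 1 3

Derivation:
Move 1: P1 pit0 -> P1=[0,4,5,4,4,5](0) P2=[2,4,2,5,5,5](0)
Move 2: P1 pit5 -> P1=[0,4,5,4,4,0](1) P2=[3,5,3,6,5,5](0)
Move 3: P1 pit4 -> P1=[0,4,5,4,0,1](2) P2=[4,6,3,6,5,5](0)
Move 4: P2 pit0 -> P1=[0,4,5,4,0,1](2) P2=[0,7,4,7,6,5](0)
Move 5: P1 pit5 -> P1=[0,4,5,4,0,0](3) P2=[0,7,4,7,6,5](0)
Move 6: P2 pit1 -> P1=[1,5,5,4,0,0](3) P2=[0,0,5,8,7,6](1)
Move 7: P2 pit5 -> P1=[2,6,6,5,1,0](3) P2=[0,0,5,8,7,0](2)
Move 8: P2 pit4 -> P1=[3,7,7,6,2,0](3) P2=[0,0,5,8,0,1](3)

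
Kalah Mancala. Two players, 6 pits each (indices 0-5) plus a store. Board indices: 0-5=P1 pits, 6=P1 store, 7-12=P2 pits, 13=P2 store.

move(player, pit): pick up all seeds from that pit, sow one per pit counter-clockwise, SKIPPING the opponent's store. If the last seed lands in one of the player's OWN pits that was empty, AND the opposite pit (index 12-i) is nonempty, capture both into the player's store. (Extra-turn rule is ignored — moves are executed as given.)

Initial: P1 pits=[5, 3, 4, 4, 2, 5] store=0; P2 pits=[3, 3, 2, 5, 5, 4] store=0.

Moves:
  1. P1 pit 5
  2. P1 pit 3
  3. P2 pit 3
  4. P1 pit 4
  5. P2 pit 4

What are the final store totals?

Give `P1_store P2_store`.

Move 1: P1 pit5 -> P1=[5,3,4,4,2,0](1) P2=[4,4,3,6,5,4](0)
Move 2: P1 pit3 -> P1=[5,3,4,0,3,1](2) P2=[5,4,3,6,5,4](0)
Move 3: P2 pit3 -> P1=[6,4,5,0,3,1](2) P2=[5,4,3,0,6,5](1)
Move 4: P1 pit4 -> P1=[6,4,5,0,0,2](3) P2=[6,4,3,0,6,5](1)
Move 5: P2 pit4 -> P1=[7,5,6,1,0,2](3) P2=[6,4,3,0,0,6](2)

Answer: 3 2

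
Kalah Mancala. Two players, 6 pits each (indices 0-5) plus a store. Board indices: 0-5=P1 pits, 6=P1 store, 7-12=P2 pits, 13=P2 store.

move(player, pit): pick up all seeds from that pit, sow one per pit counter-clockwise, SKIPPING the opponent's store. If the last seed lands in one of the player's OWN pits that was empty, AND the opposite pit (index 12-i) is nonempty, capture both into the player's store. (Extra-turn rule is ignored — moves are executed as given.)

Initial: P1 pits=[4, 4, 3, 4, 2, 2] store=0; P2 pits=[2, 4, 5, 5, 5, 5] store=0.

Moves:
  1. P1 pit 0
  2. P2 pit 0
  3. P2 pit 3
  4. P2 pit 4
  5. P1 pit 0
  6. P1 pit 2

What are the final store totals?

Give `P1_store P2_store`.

Answer: 1 2

Derivation:
Move 1: P1 pit0 -> P1=[0,5,4,5,3,2](0) P2=[2,4,5,5,5,5](0)
Move 2: P2 pit0 -> P1=[0,5,4,5,3,2](0) P2=[0,5,6,5,5,5](0)
Move 3: P2 pit3 -> P1=[1,6,4,5,3,2](0) P2=[0,5,6,0,6,6](1)
Move 4: P2 pit4 -> P1=[2,7,5,6,3,2](0) P2=[0,5,6,0,0,7](2)
Move 5: P1 pit0 -> P1=[0,8,6,6,3,2](0) P2=[0,5,6,0,0,7](2)
Move 6: P1 pit2 -> P1=[0,8,0,7,4,3](1) P2=[1,6,6,0,0,7](2)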